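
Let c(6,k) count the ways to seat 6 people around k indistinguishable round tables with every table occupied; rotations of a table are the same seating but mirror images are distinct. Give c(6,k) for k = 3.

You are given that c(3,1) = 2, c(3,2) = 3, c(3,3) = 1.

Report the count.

row 4: T[4][1]=3·2+0=6  T[4][2]=3·3+2=11  T[4][3]=3·1+3=6
row 5: T[5][2]=4·11+6=50  T[5][3]=4·6+11=35
row 6: T[6][3]=5·35+50=225
Read c(6,3) = 225.

225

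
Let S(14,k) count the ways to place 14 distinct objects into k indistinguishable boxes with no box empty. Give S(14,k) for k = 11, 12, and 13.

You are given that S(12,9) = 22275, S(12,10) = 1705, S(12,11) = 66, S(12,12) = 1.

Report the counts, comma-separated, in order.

66066, 3367, 91

[13] T[13,10]:10*1705+22275=39325 · T[13,11]:11*66+1705=2431 · T[13,12]:12*1+66=78 · T[13,13]:13*0+1=1
[14] T[14,11]:11*2431+39325=66066 · T[14,12]:12*78+2431=3367 · T[14,13]:13*1+78=91
Read S(14,11) = 66066, S(14,12) = 3367, S(14,13) = 91.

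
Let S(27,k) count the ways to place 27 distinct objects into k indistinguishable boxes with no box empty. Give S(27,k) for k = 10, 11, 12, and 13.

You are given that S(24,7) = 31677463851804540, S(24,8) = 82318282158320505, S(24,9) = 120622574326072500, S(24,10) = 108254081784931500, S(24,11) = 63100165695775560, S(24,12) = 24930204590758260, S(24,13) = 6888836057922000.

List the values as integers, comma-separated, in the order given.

@25  (25,8):82318282158320505·8+31677463851804540→690223721118368580, (25,9):120622574326072500·9+82318282158320505→1167921451092973005, (25,10):108254081784931500·10+120622574326072500→1203163392175387500, (25,11):63100165695775560·11+108254081784931500→802355904438462660, (25,12):24930204590758260·12+63100165695775560→362262620784874680, (25,13):6888836057922000·13+24930204590758260→114485073343744260
@26  (26,9):1167921451092973005·9+690223721118368580→11201516780955125625, (26,10):1203163392175387500·10+1167921451092973005→13199555372846848005, (26,11):802355904438462660·11+1203163392175387500→10029078340998476760, (26,12):362262620784874680·12+802355904438462660→5149507353856958820, (26,13):114485073343744260·13+362262620784874680→1850568574253550060
@27  (27,10):13199555372846848005·10+11201516780955125625→143197070509423605675, (27,11):10029078340998476760·11+13199555372846848005→123519417123830092365, (27,12):5149507353856958820·12+10029078340998476760→71823166587281982600, (27,13):1850568574253550060·13+5149507353856958820→29206898819153109600
Read S(27,10) = 143197070509423605675, S(27,11) = 123519417123830092365, S(27,12) = 71823166587281982600, S(27,13) = 29206898819153109600.

143197070509423605675, 123519417123830092365, 71823166587281982600, 29206898819153109600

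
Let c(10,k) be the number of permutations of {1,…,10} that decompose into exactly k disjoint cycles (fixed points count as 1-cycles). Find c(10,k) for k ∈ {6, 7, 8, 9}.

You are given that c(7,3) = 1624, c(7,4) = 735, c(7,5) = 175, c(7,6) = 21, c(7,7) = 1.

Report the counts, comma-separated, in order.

63273, 9450, 870, 45

r8: T_8,4=7×735+1624=6769; T_8,5=7×175+735=1960; T_8,6=7×21+175=322; T_8,7=7×1+21=28; T_8,8=7×0+1=1
r9: T_9,5=8×1960+6769=22449; T_9,6=8×322+1960=4536; T_9,7=8×28+322=546; T_9,8=8×1+28=36; T_9,9=8×0+1=1
r10: T_10,6=9×4536+22449=63273; T_10,7=9×546+4536=9450; T_10,8=9×36+546=870; T_10,9=9×1+36=45
Read c(10,6) = 63273, c(10,7) = 9450, c(10,8) = 870, c(10,9) = 45.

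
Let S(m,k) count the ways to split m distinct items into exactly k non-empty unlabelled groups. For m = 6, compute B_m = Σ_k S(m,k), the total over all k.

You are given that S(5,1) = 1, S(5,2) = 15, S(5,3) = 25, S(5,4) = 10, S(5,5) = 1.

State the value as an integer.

i=6: T(6,1)=0+1·1=1 | T(6,2)=1+2·15=31 | T(6,3)=15+3·25=90 | T(6,4)=25+4·10=65 | T(6,5)=10+5·1=15 | T(6,6)=1+6·0=1
B_6 = ΣS(6,k) = 1+31+90+65+15+1 = 203

203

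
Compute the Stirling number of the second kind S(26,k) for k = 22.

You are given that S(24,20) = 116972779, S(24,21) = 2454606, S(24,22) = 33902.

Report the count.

r25: T_25,21=21×2454606+116972779=168519505; T_25,22=22×33902+2454606=3200450
r26: T_26,22=22×3200450+168519505=238929405
Read S(26,22) = 238929405.

238929405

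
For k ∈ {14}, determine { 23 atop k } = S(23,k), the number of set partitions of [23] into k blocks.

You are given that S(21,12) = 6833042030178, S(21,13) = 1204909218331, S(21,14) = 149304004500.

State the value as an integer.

@22  (22,13):1204909218331·13+6833042030178→22496861868481, (22,14):149304004500·14+1204909218331→3295165281331
@23  (23,14):3295165281331·14+22496861868481→68629175807115
Read S(23,14) = 68629175807115.

68629175807115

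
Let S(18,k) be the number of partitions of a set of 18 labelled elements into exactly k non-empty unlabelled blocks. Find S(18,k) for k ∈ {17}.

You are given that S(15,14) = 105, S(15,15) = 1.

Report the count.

153

row 16: T[16][15]=15·1+105=120  T[16][16]=16·0+1=1
row 17: T[17][16]=16·1+120=136  T[17][17]=17·0+1=1
row 18: T[18][17]=17·1+136=153
Read S(18,17) = 153.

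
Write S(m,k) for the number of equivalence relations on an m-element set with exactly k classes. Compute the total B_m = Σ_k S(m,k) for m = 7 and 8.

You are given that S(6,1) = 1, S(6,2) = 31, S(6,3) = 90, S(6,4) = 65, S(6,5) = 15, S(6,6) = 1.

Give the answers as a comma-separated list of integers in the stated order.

row 7: T[7][1]=1·1+0=1  T[7][2]=2·31+1=63  T[7][3]=3·90+31=301  T[7][4]=4·65+90=350  T[7][5]=5·15+65=140  T[7][6]=6·1+15=21  T[7][7]=7·0+1=1
row 8: T[8][1]=1·1+0=1  T[8][2]=2·63+1=127  T[8][3]=3·301+63=966  T[8][4]=4·350+301=1701  T[8][5]=5·140+350=1050  T[8][6]=6·21+140=266  T[8][7]=7·1+21=28  T[8][8]=8·0+1=1
B_7 = ΣS(7,k) = 1+63+301+350+140+21+1 = 877
B_8 = ΣS(8,k) = 1+127+966+1701+1050+266+28+1 = 4140

877, 4140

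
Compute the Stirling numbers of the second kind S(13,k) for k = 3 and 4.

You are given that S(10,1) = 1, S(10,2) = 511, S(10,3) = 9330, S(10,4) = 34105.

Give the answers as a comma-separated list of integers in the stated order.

261625, 2532530

i=11: T(11,1)=0+1·1=1 | T(11,2)=1+2·511=1023 | T(11,3)=511+3·9330=28501 | T(11,4)=9330+4·34105=145750
i=12: T(12,2)=1+2·1023=2047 | T(12,3)=1023+3·28501=86526 | T(12,4)=28501+4·145750=611501
i=13: T(13,3)=2047+3·86526=261625 | T(13,4)=86526+4·611501=2532530
Read S(13,3) = 261625, S(13,4) = 2532530.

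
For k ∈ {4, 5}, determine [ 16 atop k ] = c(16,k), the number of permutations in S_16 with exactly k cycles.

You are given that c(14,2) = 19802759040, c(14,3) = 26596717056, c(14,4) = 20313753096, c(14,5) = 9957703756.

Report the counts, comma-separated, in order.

5056995703824, 2706813345600

i=15: T(15,3)=19802759040+14·26596717056=392156797824 | T(15,4)=26596717056+14·20313753096=310989260400 | T(15,5)=20313753096+14·9957703756=159721605680
i=16: T(16,4)=392156797824+15·310989260400=5056995703824 | T(16,5)=310989260400+15·159721605680=2706813345600
Read c(16,4) = 5056995703824, c(16,5) = 2706813345600.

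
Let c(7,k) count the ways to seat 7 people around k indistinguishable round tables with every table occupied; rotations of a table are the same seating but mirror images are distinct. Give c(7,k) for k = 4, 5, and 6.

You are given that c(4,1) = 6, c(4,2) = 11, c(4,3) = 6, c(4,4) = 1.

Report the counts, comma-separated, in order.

735, 175, 21

[5] T[5,2]:4*11+6=50 · T[5,3]:4*6+11=35 · T[5,4]:4*1+6=10 · T[5,5]:4*0+1=1
[6] T[6,3]:5*35+50=225 · T[6,4]:5*10+35=85 · T[6,5]:5*1+10=15 · T[6,6]:5*0+1=1
[7] T[7,4]:6*85+225=735 · T[7,5]:6*15+85=175 · T[7,6]:6*1+15=21
Read c(7,4) = 735, c(7,5) = 175, c(7,6) = 21.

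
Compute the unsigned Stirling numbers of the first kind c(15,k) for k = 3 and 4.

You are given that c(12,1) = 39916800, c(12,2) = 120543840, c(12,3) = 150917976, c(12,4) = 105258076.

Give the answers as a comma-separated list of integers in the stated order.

i=13: T(13,1)=0+12·39916800=479001600 | T(13,2)=39916800+12·120543840=1486442880 | T(13,3)=120543840+12·150917976=1931559552 | T(13,4)=150917976+12·105258076=1414014888
i=14: T(14,2)=479001600+13·1486442880=19802759040 | T(14,3)=1486442880+13·1931559552=26596717056 | T(14,4)=1931559552+13·1414014888=20313753096
i=15: T(15,3)=19802759040+14·26596717056=392156797824 | T(15,4)=26596717056+14·20313753096=310989260400
Read c(15,3) = 392156797824, c(15,4) = 310989260400.

392156797824, 310989260400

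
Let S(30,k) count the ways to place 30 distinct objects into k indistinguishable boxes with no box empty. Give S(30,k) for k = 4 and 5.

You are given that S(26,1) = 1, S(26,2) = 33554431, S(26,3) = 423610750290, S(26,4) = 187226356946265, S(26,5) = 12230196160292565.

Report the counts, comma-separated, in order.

i=27: T(27,1)=0+1·1=1 | T(27,2)=1+2·33554431=67108863 | T(27,3)=33554431+3·423610750290=1270865805301 | T(27,4)=423610750290+4·187226356946265=749329038535350 | T(27,5)=187226356946265+5·12230196160292565=61338207158409090
i=28: T(28,2)=1+2·67108863=134217727 | T(28,3)=67108863+3·1270865805301=3812664524766 | T(28,4)=1270865805301+4·749329038535350=2998587019946701 | T(28,5)=749329038535350+5·61338207158409090=307440364830580800
i=29: T(29,3)=134217727+3·3812664524766=11438127792025 | T(29,4)=3812664524766+4·2998587019946701=11998160744311570 | T(29,5)=2998587019946701+5·307440364830580800=1540200411172850701
i=30: T(30,4)=11438127792025+4·11998160744311570=48004081105038305 | T(30,5)=11998160744311570+5·1540200411172850701=7713000216608565075
Read S(30,4) = 48004081105038305, S(30,5) = 7713000216608565075.

48004081105038305, 7713000216608565075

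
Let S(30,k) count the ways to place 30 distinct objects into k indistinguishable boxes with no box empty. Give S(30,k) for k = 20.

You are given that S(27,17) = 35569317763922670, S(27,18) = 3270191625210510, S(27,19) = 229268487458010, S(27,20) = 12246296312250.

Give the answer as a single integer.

@28  (28,18):3270191625210510·18+35569317763922670→94432767017711850, (28,19):229268487458010·19+3270191625210510→7626292886912700, (28,20):12246296312250·20+229268487458010→474194413703010
@29  (29,19):7626292886912700·19+94432767017711850→239332331869053150, (29,20):474194413703010·20+7626292886912700→17110181160972900
@30  (30,20):17110181160972900·20+239332331869053150→581535955088511150
Read S(30,20) = 581535955088511150.

581535955088511150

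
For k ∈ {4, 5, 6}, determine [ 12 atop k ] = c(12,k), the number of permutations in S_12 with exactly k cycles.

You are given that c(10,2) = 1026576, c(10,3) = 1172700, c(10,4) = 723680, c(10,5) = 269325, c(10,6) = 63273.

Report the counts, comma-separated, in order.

[11] T[11,3]:10*1172700+1026576=12753576 · T[11,4]:10*723680+1172700=8409500 · T[11,5]:10*269325+723680=3416930 · T[11,6]:10*63273+269325=902055
[12] T[12,4]:11*8409500+12753576=105258076 · T[12,5]:11*3416930+8409500=45995730 · T[12,6]:11*902055+3416930=13339535
Read c(12,4) = 105258076, c(12,5) = 45995730, c(12,6) = 13339535.

105258076, 45995730, 13339535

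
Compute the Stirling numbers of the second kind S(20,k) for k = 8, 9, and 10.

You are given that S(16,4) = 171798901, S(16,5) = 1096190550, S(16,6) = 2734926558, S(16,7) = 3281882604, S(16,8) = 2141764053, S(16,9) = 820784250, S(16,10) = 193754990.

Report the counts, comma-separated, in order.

15170932662679, 12011282644725, 5917584964655

r17: T_17,5=5×1096190550+171798901=5652751651; T_17,6=6×2734926558+1096190550=17505749898; T_17,7=7×3281882604+2734926558=25708104786; T_17,8=8×2141764053+3281882604=20415995028; T_17,9=9×820784250+2141764053=9528822303; T_17,10=10×193754990+820784250=2758334150
r18: T_18,6=6×17505749898+5652751651=110687251039; T_18,7=7×25708104786+17505749898=197462483400; T_18,8=8×20415995028+25708104786=189036065010; T_18,9=9×9528822303+20415995028=106175395755; T_18,10=10×2758334150+9528822303=37112163803
r19: T_19,7=7×197462483400+110687251039=1492924634839; T_19,8=8×189036065010+197462483400=1709751003480; T_19,9=9×106175395755+189036065010=1144614626805; T_19,10=10×37112163803+106175395755=477297033785
r20: T_20,8=8×1709751003480+1492924634839=15170932662679; T_20,9=9×1144614626805+1709751003480=12011282644725; T_20,10=10×477297033785+1144614626805=5917584964655
Read S(20,8) = 15170932662679, S(20,9) = 12011282644725, S(20,10) = 5917584964655.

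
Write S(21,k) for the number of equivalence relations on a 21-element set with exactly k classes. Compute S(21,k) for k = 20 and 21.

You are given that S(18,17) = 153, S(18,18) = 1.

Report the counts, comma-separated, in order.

210, 1

row 19: T[19][18]=18·1+153=171  T[19][19]=19·0+1=1
row 20: T[20][19]=19·1+171=190  T[20][20]=20·0+1=1
row 21: T[21][20]=20·1+190=210  T[21][21]=21·0+1=1
Read S(21,20) = 210, S(21,21) = 1.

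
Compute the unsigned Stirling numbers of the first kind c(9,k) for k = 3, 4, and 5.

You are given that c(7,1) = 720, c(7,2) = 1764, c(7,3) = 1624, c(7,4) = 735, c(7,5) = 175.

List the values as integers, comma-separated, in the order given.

118124, 67284, 22449

i=8: T(8,2)=720+7·1764=13068 | T(8,3)=1764+7·1624=13132 | T(8,4)=1624+7·735=6769 | T(8,5)=735+7·175=1960
i=9: T(9,3)=13068+8·13132=118124 | T(9,4)=13132+8·6769=67284 | T(9,5)=6769+8·1960=22449
Read c(9,3) = 118124, c(9,4) = 67284, c(9,5) = 22449.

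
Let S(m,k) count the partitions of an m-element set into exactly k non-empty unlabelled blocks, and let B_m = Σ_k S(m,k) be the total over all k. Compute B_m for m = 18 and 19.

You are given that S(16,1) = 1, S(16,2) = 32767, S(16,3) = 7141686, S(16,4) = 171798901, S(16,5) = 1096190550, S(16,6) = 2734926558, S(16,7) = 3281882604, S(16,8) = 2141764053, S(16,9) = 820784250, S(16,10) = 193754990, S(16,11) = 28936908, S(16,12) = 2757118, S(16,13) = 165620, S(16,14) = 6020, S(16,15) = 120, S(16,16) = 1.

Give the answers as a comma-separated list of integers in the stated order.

@17  (17,1):1·1+0→1, (17,2):32767·2+1→65535, (17,3):7141686·3+32767→21457825, (17,4):171798901·4+7141686→694337290, (17,5):1096190550·5+171798901→5652751651, (17,6):2734926558·6+1096190550→17505749898, (17,7):3281882604·7+2734926558→25708104786, (17,8):2141764053·8+3281882604→20415995028, (17,9):820784250·9+2141764053→9528822303, (17,10):193754990·10+820784250→2758334150, (17,11):28936908·11+193754990→512060978, (17,12):2757118·12+28936908→62022324, (17,13):165620·13+2757118→4910178, (17,14):6020·14+165620→249900, (17,15):120·15+6020→7820, (17,16):1·16+120→136, (17,17):0·17+1→1
@18  (18,1):1·1+0→1, (18,2):65535·2+1→131071, (18,3):21457825·3+65535→64439010, (18,4):694337290·4+21457825→2798806985, (18,5):5652751651·5+694337290→28958095545, (18,6):17505749898·6+5652751651→110687251039, (18,7):25708104786·7+17505749898→197462483400, (18,8):20415995028·8+25708104786→189036065010, (18,9):9528822303·9+20415995028→106175395755, (18,10):2758334150·10+9528822303→37112163803, (18,11):512060978·11+2758334150→8391004908, (18,12):62022324·12+512060978→1256328866, (18,13):4910178·13+62022324→125854638, (18,14):249900·14+4910178→8408778, (18,15):7820·15+249900→367200, (18,16):136·16+7820→9996, (18,17):1·17+136→153, (18,18):0·18+1→1
@19  (19,1):1·1+0→1, (19,2):131071·2+1→262143, (19,3):64439010·3+131071→193448101, (19,4):2798806985·4+64439010→11259666950, (19,5):28958095545·5+2798806985→147589284710, (19,6):110687251039·6+28958095545→693081601779, (19,7):197462483400·7+110687251039→1492924634839, (19,8):189036065010·8+197462483400→1709751003480, (19,9):106175395755·9+189036065010→1144614626805, (19,10):37112163803·10+106175395755→477297033785, (19,11):8391004908·11+37112163803→129413217791, (19,12):1256328866·12+8391004908→23466951300, (19,13):125854638·13+1256328866→2892439160, (19,14):8408778·14+125854638→243577530, (19,15):367200·15+8408778→13916778, (19,16):9996·16+367200→527136, (19,17):153·17+9996→12597, (19,18):1·18+153→171, (19,19):0·19+1→1
B_18 = ΣS(18,k) = 1+131071+64439010+2798806985+28958095545+110687251039+197462483400+189036065010+106175395755+37112163803+8391004908+1256328866+125854638+8408778+367200+9996+153+1 = 682076806159
B_19 = ΣS(19,k) = 1+262143+193448101+11259666950+147589284710+693081601779+1492924634839+1709751003480+1144614626805+477297033785+129413217791+23466951300+2892439160+243577530+13916778+527136+12597+171+1 = 5832742205057

682076806159, 5832742205057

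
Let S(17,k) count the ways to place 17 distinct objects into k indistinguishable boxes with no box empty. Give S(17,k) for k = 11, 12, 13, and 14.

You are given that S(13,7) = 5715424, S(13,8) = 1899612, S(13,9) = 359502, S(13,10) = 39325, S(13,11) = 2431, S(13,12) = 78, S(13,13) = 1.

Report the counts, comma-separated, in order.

i=14: T(14,8)=5715424+8·1899612=20912320 | T(14,9)=1899612+9·359502=5135130 | T(14,10)=359502+10·39325=752752 | T(14,11)=39325+11·2431=66066 | T(14,12)=2431+12·78=3367 | T(14,13)=78+13·1=91 | T(14,14)=1+14·0=1
i=15: T(15,9)=20912320+9·5135130=67128490 | T(15,10)=5135130+10·752752=12662650 | T(15,11)=752752+11·66066=1479478 | T(15,12)=66066+12·3367=106470 | T(15,13)=3367+13·91=4550 | T(15,14)=91+14·1=105
i=16: T(16,10)=67128490+10·12662650=193754990 | T(16,11)=12662650+11·1479478=28936908 | T(16,12)=1479478+12·106470=2757118 | T(16,13)=106470+13·4550=165620 | T(16,14)=4550+14·105=6020
i=17: T(17,11)=193754990+11·28936908=512060978 | T(17,12)=28936908+12·2757118=62022324 | T(17,13)=2757118+13·165620=4910178 | T(17,14)=165620+14·6020=249900
Read S(17,11) = 512060978, S(17,12) = 62022324, S(17,13) = 4910178, S(17,14) = 249900.

512060978, 62022324, 4910178, 249900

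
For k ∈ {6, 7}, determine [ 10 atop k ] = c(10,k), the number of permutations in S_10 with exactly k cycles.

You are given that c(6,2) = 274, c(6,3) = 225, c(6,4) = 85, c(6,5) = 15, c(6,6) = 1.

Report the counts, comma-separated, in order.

r7: T_7,3=6×225+274=1624; T_7,4=6×85+225=735; T_7,5=6×15+85=175; T_7,6=6×1+15=21; T_7,7=6×0+1=1
r8: T_8,4=7×735+1624=6769; T_8,5=7×175+735=1960; T_8,6=7×21+175=322; T_8,7=7×1+21=28
r9: T_9,5=8×1960+6769=22449; T_9,6=8×322+1960=4536; T_9,7=8×28+322=546
r10: T_10,6=9×4536+22449=63273; T_10,7=9×546+4536=9450
Read c(10,6) = 63273, c(10,7) = 9450.

63273, 9450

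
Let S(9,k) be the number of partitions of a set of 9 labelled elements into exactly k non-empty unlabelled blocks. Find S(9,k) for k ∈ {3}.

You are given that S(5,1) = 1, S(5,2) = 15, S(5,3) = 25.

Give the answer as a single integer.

@6  (6,1):1·1+0→1, (6,2):15·2+1→31, (6,3):25·3+15→90
@7  (7,1):1·1+0→1, (7,2):31·2+1→63, (7,3):90·3+31→301
@8  (8,2):63·2+1→127, (8,3):301·3+63→966
@9  (9,3):966·3+127→3025
Read S(9,3) = 3025.

3025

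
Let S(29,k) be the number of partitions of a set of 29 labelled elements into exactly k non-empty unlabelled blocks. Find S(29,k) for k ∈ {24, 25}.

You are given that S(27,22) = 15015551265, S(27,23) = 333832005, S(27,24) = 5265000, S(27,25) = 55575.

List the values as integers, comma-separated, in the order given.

33738295500, 626551380

i=28: T(28,23)=15015551265+23·333832005=22693687380 | T(28,24)=333832005+24·5265000=460192005 | T(28,25)=5265000+25·55575=6654375
i=29: T(29,24)=22693687380+24·460192005=33738295500 | T(29,25)=460192005+25·6654375=626551380
Read S(29,24) = 33738295500, S(29,25) = 626551380.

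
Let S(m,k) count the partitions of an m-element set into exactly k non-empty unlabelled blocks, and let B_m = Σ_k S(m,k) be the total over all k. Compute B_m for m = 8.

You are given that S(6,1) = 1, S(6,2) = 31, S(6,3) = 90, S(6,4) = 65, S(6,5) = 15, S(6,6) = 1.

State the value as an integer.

4140

@7  (7,1):1·1+0→1, (7,2):31·2+1→63, (7,3):90·3+31→301, (7,4):65·4+90→350, (7,5):15·5+65→140, (7,6):1·6+15→21, (7,7):0·7+1→1
@8  (8,1):1·1+0→1, (8,2):63·2+1→127, (8,3):301·3+63→966, (8,4):350·4+301→1701, (8,5):140·5+350→1050, (8,6):21·6+140→266, (8,7):1·7+21→28, (8,8):0·8+1→1
B_8 = ΣS(8,k) = 1+127+966+1701+1050+266+28+1 = 4140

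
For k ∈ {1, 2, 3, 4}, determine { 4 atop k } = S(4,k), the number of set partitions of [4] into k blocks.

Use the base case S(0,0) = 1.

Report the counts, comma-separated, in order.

@1  (1,1):0·1+1→1
@2  (2,1):1·1+0→1, (2,2):0·2+1→1
@3  (3,1):1·1+0→1, (3,2):1·2+1→3, (3,3):0·3+1→1
@4  (4,1):1·1+0→1, (4,2):3·2+1→7, (4,3):1·3+3→6, (4,4):0·4+1→1
Read S(4,1) = 1, S(4,2) = 7, S(4,3) = 6, S(4,4) = 1.

1, 7, 6, 1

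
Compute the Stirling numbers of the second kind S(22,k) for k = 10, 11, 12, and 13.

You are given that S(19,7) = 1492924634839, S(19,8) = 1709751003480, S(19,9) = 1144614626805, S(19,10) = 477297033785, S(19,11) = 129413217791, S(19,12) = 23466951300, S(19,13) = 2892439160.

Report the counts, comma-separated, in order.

r20: T_20,8=8×1709751003480+1492924634839=15170932662679; T_20,9=9×1144614626805+1709751003480=12011282644725; T_20,10=10×477297033785+1144614626805=5917584964655; T_20,11=11×129413217791+477297033785=1900842429486; T_20,12=12×23466951300+129413217791=411016633391; T_20,13=13×2892439160+23466951300=61068660380
r21: T_21,9=9×12011282644725+15170932662679=123272476465204; T_21,10=10×5917584964655+12011282644725=71187132291275; T_21,11=11×1900842429486+5917584964655=26826851689001; T_21,12=12×411016633391+1900842429486=6833042030178; T_21,13=13×61068660380+411016633391=1204909218331
r22: T_22,10=10×71187132291275+123272476465204=835143799377954; T_22,11=11×26826851689001+71187132291275=366282500870286; T_22,12=12×6833042030178+26826851689001=108823356051137; T_22,13=13×1204909218331+6833042030178=22496861868481
Read S(22,10) = 835143799377954, S(22,11) = 366282500870286, S(22,12) = 108823356051137, S(22,13) = 22496861868481.

835143799377954, 366282500870286, 108823356051137, 22496861868481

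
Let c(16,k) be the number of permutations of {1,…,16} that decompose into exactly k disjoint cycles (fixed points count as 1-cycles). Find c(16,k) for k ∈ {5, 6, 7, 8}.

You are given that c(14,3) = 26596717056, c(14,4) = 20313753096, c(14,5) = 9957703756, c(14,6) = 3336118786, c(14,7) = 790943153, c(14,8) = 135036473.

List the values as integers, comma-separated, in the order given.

2706813345600, 1009672107080, 272803210680, 54631129553

@15  (15,4):20313753096·14+26596717056→310989260400, (15,5):9957703756·14+20313753096→159721605680, (15,6):3336118786·14+9957703756→56663366760, (15,7):790943153·14+3336118786→14409322928, (15,8):135036473·14+790943153→2681453775
@16  (16,5):159721605680·15+310989260400→2706813345600, (16,6):56663366760·15+159721605680→1009672107080, (16,7):14409322928·15+56663366760→272803210680, (16,8):2681453775·15+14409322928→54631129553
Read c(16,5) = 2706813345600, c(16,6) = 1009672107080, c(16,7) = 272803210680, c(16,8) = 54631129553.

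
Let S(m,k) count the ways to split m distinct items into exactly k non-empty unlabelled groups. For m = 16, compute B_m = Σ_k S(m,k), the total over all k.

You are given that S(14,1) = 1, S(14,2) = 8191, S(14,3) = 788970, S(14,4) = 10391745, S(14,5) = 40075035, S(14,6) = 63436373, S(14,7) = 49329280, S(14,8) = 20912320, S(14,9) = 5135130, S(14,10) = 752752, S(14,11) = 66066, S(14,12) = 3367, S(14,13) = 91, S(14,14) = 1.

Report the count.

10480142147

row 15: T[15][1]=1·1+0=1  T[15][2]=2·8191+1=16383  T[15][3]=3·788970+8191=2375101  T[15][4]=4·10391745+788970=42355950  T[15][5]=5·40075035+10391745=210766920  T[15][6]=6·63436373+40075035=420693273  T[15][7]=7·49329280+63436373=408741333  T[15][8]=8·20912320+49329280=216627840  T[15][9]=9·5135130+20912320=67128490  T[15][10]=10·752752+5135130=12662650  T[15][11]=11·66066+752752=1479478  T[15][12]=12·3367+66066=106470  T[15][13]=13·91+3367=4550  T[15][14]=14·1+91=105  T[15][15]=15·0+1=1
row 16: T[16][1]=1·1+0=1  T[16][2]=2·16383+1=32767  T[16][3]=3·2375101+16383=7141686  T[16][4]=4·42355950+2375101=171798901  T[16][5]=5·210766920+42355950=1096190550  T[16][6]=6·420693273+210766920=2734926558  T[16][7]=7·408741333+420693273=3281882604  T[16][8]=8·216627840+408741333=2141764053  T[16][9]=9·67128490+216627840=820784250  T[16][10]=10·12662650+67128490=193754990  T[16][11]=11·1479478+12662650=28936908  T[16][12]=12·106470+1479478=2757118  T[16][13]=13·4550+106470=165620  T[16][14]=14·105+4550=6020  T[16][15]=15·1+105=120  T[16][16]=16·0+1=1
B_16 = ΣS(16,k) = 1+32767+7141686+171798901+1096190550+2734926558+3281882604+2141764053+820784250+193754990+28936908+2757118+165620+6020+120+1 = 10480142147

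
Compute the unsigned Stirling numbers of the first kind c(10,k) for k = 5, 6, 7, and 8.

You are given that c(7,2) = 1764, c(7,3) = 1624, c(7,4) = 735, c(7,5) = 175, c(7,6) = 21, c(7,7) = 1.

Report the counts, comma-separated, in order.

269325, 63273, 9450, 870

r8: T_8,3=7×1624+1764=13132; T_8,4=7×735+1624=6769; T_8,5=7×175+735=1960; T_8,6=7×21+175=322; T_8,7=7×1+21=28; T_8,8=7×0+1=1
r9: T_9,4=8×6769+13132=67284; T_9,5=8×1960+6769=22449; T_9,6=8×322+1960=4536; T_9,7=8×28+322=546; T_9,8=8×1+28=36
r10: T_10,5=9×22449+67284=269325; T_10,6=9×4536+22449=63273; T_10,7=9×546+4536=9450; T_10,8=9×36+546=870
Read c(10,5) = 269325, c(10,6) = 63273, c(10,7) = 9450, c(10,8) = 870.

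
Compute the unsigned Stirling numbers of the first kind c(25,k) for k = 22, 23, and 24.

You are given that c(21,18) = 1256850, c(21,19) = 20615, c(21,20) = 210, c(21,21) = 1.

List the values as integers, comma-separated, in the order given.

3795000, 42550, 300

row 22: T[22][19]=21·20615+1256850=1689765  T[22][20]=21·210+20615=25025  T[22][21]=21·1+210=231  T[22][22]=21·0+1=1
row 23: T[23][20]=22·25025+1689765=2240315  T[23][21]=22·231+25025=30107  T[23][22]=22·1+231=253  T[23][23]=22·0+1=1
row 24: T[24][21]=23·30107+2240315=2932776  T[24][22]=23·253+30107=35926  T[24][23]=23·1+253=276  T[24][24]=23·0+1=1
row 25: T[25][22]=24·35926+2932776=3795000  T[25][23]=24·276+35926=42550  T[25][24]=24·1+276=300
Read c(25,22) = 3795000, c(25,23) = 42550, c(25,24) = 300.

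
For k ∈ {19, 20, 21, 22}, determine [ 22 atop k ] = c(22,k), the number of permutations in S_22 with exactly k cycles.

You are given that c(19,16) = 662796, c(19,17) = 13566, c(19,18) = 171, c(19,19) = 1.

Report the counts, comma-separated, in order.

@20  (20,17):13566·19+662796→920550, (20,18):171·19+13566→16815, (20,19):1·19+171→190, (20,20):0·19+1→1
@21  (21,18):16815·20+920550→1256850, (21,19):190·20+16815→20615, (21,20):1·20+190→210, (21,21):0·20+1→1
@22  (22,19):20615·21+1256850→1689765, (22,20):210·21+20615→25025, (22,21):1·21+210→231, (22,22):0·21+1→1
Read c(22,19) = 1689765, c(22,20) = 25025, c(22,21) = 231, c(22,22) = 1.

1689765, 25025, 231, 1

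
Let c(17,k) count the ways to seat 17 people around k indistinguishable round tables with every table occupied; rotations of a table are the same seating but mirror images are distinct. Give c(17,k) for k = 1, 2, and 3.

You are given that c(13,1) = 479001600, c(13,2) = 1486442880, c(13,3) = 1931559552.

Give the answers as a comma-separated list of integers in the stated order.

i=14: T(14,1)=0+13·479001600=6227020800 | T(14,2)=479001600+13·1486442880=19802759040 | T(14,3)=1486442880+13·1931559552=26596717056
i=15: T(15,1)=0+14·6227020800=87178291200 | T(15,2)=6227020800+14·19802759040=283465647360 | T(15,3)=19802759040+14·26596717056=392156797824
i=16: T(16,1)=0+15·87178291200=1307674368000 | T(16,2)=87178291200+15·283465647360=4339163001600 | T(16,3)=283465647360+15·392156797824=6165817614720
i=17: T(17,1)=0+16·1307674368000=20922789888000 | T(17,2)=1307674368000+16·4339163001600=70734282393600 | T(17,3)=4339163001600+16·6165817614720=102992244837120
Read c(17,1) = 20922789888000, c(17,2) = 70734282393600, c(17,3) = 102992244837120.

20922789888000, 70734282393600, 102992244837120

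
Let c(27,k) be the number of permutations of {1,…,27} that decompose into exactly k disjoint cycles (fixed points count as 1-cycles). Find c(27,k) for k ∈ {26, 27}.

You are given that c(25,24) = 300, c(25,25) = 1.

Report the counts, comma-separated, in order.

351, 1

r26: T_26,25=25×1+300=325; T_26,26=25×0+1=1
r27: T_27,26=26×1+325=351; T_27,27=26×0+1=1
Read c(27,26) = 351, c(27,27) = 1.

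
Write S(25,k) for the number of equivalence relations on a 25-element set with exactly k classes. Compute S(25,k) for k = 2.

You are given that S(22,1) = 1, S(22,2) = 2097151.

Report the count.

16777215

row 23: T[23][1]=1·1+0=1  T[23][2]=2·2097151+1=4194303
row 24: T[24][1]=1·1+0=1  T[24][2]=2·4194303+1=8388607
row 25: T[25][2]=2·8388607+1=16777215
Read S(25,2) = 16777215.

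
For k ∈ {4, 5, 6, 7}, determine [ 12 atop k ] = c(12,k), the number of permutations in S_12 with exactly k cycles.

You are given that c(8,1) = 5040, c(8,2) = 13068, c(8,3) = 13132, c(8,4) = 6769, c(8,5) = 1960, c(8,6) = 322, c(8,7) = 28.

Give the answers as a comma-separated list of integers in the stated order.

105258076, 45995730, 13339535, 2637558

@9  (9,1):5040·8+0→40320, (9,2):13068·8+5040→109584, (9,3):13132·8+13068→118124, (9,4):6769·8+13132→67284, (9,5):1960·8+6769→22449, (9,6):322·8+1960→4536, (9,7):28·8+322→546
@10  (10,2):109584·9+40320→1026576, (10,3):118124·9+109584→1172700, (10,4):67284·9+118124→723680, (10,5):22449·9+67284→269325, (10,6):4536·9+22449→63273, (10,7):546·9+4536→9450
@11  (11,3):1172700·10+1026576→12753576, (11,4):723680·10+1172700→8409500, (11,5):269325·10+723680→3416930, (11,6):63273·10+269325→902055, (11,7):9450·10+63273→157773
@12  (12,4):8409500·11+12753576→105258076, (12,5):3416930·11+8409500→45995730, (12,6):902055·11+3416930→13339535, (12,7):157773·11+902055→2637558
Read c(12,4) = 105258076, c(12,5) = 45995730, c(12,6) = 13339535, c(12,7) = 2637558.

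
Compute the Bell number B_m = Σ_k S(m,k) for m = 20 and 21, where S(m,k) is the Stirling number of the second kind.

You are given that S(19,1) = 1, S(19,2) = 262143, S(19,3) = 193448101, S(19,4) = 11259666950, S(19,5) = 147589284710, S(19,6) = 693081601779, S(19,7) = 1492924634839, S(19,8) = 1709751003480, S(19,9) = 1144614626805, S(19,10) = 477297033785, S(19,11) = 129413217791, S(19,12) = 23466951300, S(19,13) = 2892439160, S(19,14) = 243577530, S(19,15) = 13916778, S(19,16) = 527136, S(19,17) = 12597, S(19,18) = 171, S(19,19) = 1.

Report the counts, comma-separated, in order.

51724158235372, 474869816156751

i=20: T(20,1)=0+1·1=1 | T(20,2)=1+2·262143=524287 | T(20,3)=262143+3·193448101=580606446 | T(20,4)=193448101+4·11259666950=45232115901 | T(20,5)=11259666950+5·147589284710=749206090500 | T(20,6)=147589284710+6·693081601779=4306078895384 | T(20,7)=693081601779+7·1492924634839=11143554045652 | T(20,8)=1492924634839+8·1709751003480=15170932662679 | T(20,9)=1709751003480+9·1144614626805=12011282644725 | T(20,10)=1144614626805+10·477297033785=5917584964655 | T(20,11)=477297033785+11·129413217791=1900842429486 | T(20,12)=129413217791+12·23466951300=411016633391 | T(20,13)=23466951300+13·2892439160=61068660380 | T(20,14)=2892439160+14·243577530=6302524580 | T(20,15)=243577530+15·13916778=452329200 | T(20,16)=13916778+16·527136=22350954 | T(20,17)=527136+17·12597=741285 | T(20,18)=12597+18·171=15675 | T(20,19)=171+19·1=190 | T(20,20)=1+20·0=1
i=21: T(21,1)=0+1·1=1 | T(21,2)=1+2·524287=1048575 | T(21,3)=524287+3·580606446=1742343625 | T(21,4)=580606446+4·45232115901=181509070050 | T(21,5)=45232115901+5·749206090500=3791262568401 | T(21,6)=749206090500+6·4306078895384=26585679462804 | T(21,7)=4306078895384+7·11143554045652=82310957214948 | T(21,8)=11143554045652+8·15170932662679=132511015347084 | T(21,9)=15170932662679+9·12011282644725=123272476465204 | T(21,10)=12011282644725+10·5917584964655=71187132291275 | T(21,11)=5917584964655+11·1900842429486=26826851689001 | T(21,12)=1900842429486+12·411016633391=6833042030178 | T(21,13)=411016633391+13·61068660380=1204909218331 | T(21,14)=61068660380+14·6302524580=149304004500 | T(21,15)=6302524580+15·452329200=13087462580 | T(21,16)=452329200+16·22350954=809944464 | T(21,17)=22350954+17·741285=34952799 | T(21,18)=741285+18·15675=1023435 | T(21,19)=15675+19·190=19285 | T(21,20)=190+20·1=210 | T(21,21)=1+21·0=1
B_20 = ΣS(20,k) = 1+524287+580606446+45232115901+749206090500+4306078895384+11143554045652+15170932662679+12011282644725+5917584964655+1900842429486+411016633391+61068660380+6302524580+452329200+22350954+741285+15675+190+1 = 51724158235372
B_21 = ΣS(21,k) = 1+1048575+1742343625+181509070050+3791262568401+26585679462804+82310957214948+132511015347084+123272476465204+71187132291275+26826851689001+6833042030178+1204909218331+149304004500+13087462580+809944464+34952799+1023435+19285+210+1 = 474869816156751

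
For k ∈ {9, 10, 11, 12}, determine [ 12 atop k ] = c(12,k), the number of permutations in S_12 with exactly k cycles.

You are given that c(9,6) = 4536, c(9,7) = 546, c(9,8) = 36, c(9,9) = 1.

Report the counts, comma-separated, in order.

[10] T[10,7]:9*546+4536=9450 · T[10,8]:9*36+546=870 · T[10,9]:9*1+36=45 · T[10,10]:9*0+1=1
[11] T[11,8]:10*870+9450=18150 · T[11,9]:10*45+870=1320 · T[11,10]:10*1+45=55 · T[11,11]:10*0+1=1
[12] T[12,9]:11*1320+18150=32670 · T[12,10]:11*55+1320=1925 · T[12,11]:11*1+55=66 · T[12,12]:11*0+1=1
Read c(12,9) = 32670, c(12,10) = 1925, c(12,11) = 66, c(12,12) = 1.

32670, 1925, 66, 1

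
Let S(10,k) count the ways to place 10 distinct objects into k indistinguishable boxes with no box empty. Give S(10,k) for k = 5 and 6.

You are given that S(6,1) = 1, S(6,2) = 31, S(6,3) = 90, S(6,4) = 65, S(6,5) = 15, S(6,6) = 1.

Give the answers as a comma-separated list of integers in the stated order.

[7] T[7,2]:2*31+1=63 · T[7,3]:3*90+31=301 · T[7,4]:4*65+90=350 · T[7,5]:5*15+65=140 · T[7,6]:6*1+15=21
[8] T[8,3]:3*301+63=966 · T[8,4]:4*350+301=1701 · T[8,5]:5*140+350=1050 · T[8,6]:6*21+140=266
[9] T[9,4]:4*1701+966=7770 · T[9,5]:5*1050+1701=6951 · T[9,6]:6*266+1050=2646
[10] T[10,5]:5*6951+7770=42525 · T[10,6]:6*2646+6951=22827
Read S(10,5) = 42525, S(10,6) = 22827.

42525, 22827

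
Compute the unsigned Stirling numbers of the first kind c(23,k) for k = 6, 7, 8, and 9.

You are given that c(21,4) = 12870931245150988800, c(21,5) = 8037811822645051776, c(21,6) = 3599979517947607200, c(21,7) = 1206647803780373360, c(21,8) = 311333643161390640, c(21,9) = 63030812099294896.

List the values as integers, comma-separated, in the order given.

2021687376910682741568, 720308216440924653696, 199321978221066137360, 43714229649594412832

i=22: T(22,5)=12870931245150988800+21·8037811822645051776=181664979520697076096 | T(22,6)=8037811822645051776+21·3599979517947607200=83637381699544802976 | T(22,7)=3599979517947607200+21·1206647803780373360=28939583397335447760 | T(22,8)=1206647803780373360+21·311333643161390640=7744654310169576800 | T(22,9)=311333643161390640+21·63030812099294896=1634980697246583456
i=23: T(23,6)=181664979520697076096+22·83637381699544802976=2021687376910682741568 | T(23,7)=83637381699544802976+22·28939583397335447760=720308216440924653696 | T(23,8)=28939583397335447760+22·7744654310169576800=199321978221066137360 | T(23,9)=7744654310169576800+22·1634980697246583456=43714229649594412832
Read c(23,6) = 2021687376910682741568, c(23,7) = 720308216440924653696, c(23,8) = 199321978221066137360, c(23,9) = 43714229649594412832.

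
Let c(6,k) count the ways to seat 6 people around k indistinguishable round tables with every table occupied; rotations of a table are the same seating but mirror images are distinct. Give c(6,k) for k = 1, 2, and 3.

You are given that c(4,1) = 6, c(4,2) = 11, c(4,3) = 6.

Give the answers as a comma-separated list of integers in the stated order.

row 5: T[5][1]=4·6+0=24  T[5][2]=4·11+6=50  T[5][3]=4·6+11=35
row 6: T[6][1]=5·24+0=120  T[6][2]=5·50+24=274  T[6][3]=5·35+50=225
Read c(6,1) = 120, c(6,2) = 274, c(6,3) = 225.

120, 274, 225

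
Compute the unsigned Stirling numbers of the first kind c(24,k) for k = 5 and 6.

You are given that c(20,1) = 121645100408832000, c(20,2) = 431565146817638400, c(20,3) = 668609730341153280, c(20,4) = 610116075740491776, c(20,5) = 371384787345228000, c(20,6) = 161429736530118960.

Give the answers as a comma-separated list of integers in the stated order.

105005310755917452984576, 50779532534302850198976

row 21: T[21][2]=20·431565146817638400+121645100408832000=8752948036761600000  T[21][3]=20·668609730341153280+431565146817638400=13803759753640704000  T[21][4]=20·610116075740491776+668609730341153280=12870931245150988800  T[21][5]=20·371384787345228000+610116075740491776=8037811822645051776  T[21][6]=20·161429736530118960+371384787345228000=3599979517947607200
row 22: T[22][3]=21·13803759753640704000+8752948036761600000=298631902863216384000  T[22][4]=21·12870931245150988800+13803759753640704000=284093315901811468800  T[22][5]=21·8037811822645051776+12870931245150988800=181664979520697076096  T[22][6]=21·3599979517947607200+8037811822645051776=83637381699544802976
row 23: T[23][4]=22·284093315901811468800+298631902863216384000=6548684852703068697600  T[23][5]=22·181664979520697076096+284093315901811468800=4280722865357147142912  T[23][6]=22·83637381699544802976+181664979520697076096=2021687376910682741568
row 24: T[24][5]=23·4280722865357147142912+6548684852703068697600=105005310755917452984576  T[24][6]=23·2021687376910682741568+4280722865357147142912=50779532534302850198976
Read c(24,5) = 105005310755917452984576, c(24,6) = 50779532534302850198976.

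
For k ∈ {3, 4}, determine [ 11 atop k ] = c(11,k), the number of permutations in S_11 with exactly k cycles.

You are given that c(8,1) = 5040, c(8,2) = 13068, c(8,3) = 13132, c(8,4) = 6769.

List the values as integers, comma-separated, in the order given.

12753576, 8409500

[9] T[9,1]:8*5040+0=40320 · T[9,2]:8*13068+5040=109584 · T[9,3]:8*13132+13068=118124 · T[9,4]:8*6769+13132=67284
[10] T[10,2]:9*109584+40320=1026576 · T[10,3]:9*118124+109584=1172700 · T[10,4]:9*67284+118124=723680
[11] T[11,3]:10*1172700+1026576=12753576 · T[11,4]:10*723680+1172700=8409500
Read c(11,3) = 12753576, c(11,4) = 8409500.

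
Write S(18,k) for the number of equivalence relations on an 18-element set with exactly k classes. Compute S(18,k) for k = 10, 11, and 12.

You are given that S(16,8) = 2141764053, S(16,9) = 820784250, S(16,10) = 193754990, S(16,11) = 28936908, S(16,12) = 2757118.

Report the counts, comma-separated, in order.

37112163803, 8391004908, 1256328866

i=17: T(17,9)=2141764053+9·820784250=9528822303 | T(17,10)=820784250+10·193754990=2758334150 | T(17,11)=193754990+11·28936908=512060978 | T(17,12)=28936908+12·2757118=62022324
i=18: T(18,10)=9528822303+10·2758334150=37112163803 | T(18,11)=2758334150+11·512060978=8391004908 | T(18,12)=512060978+12·62022324=1256328866
Read S(18,10) = 37112163803, S(18,11) = 8391004908, S(18,12) = 1256328866.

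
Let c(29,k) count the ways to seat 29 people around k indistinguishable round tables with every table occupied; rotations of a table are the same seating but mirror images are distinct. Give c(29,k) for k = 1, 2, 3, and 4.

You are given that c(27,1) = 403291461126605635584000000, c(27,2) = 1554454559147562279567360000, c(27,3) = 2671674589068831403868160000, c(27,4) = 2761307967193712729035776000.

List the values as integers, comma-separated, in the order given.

r28: T_28,1=27×403291461126605635584000000+0=10888869450418352160768000000; T_28,2=27×1554454559147562279567360000+403291461126605635584000000=42373564558110787183902720000; T_28,3=27×2671674589068831403868160000+1554454559147562279567360000=73689668464006010184007680000; T_28,4=27×2761307967193712729035776000+2671674589068831403868160000=77226989703299075087834112000
r29: T_29,1=28×10888869450418352160768000000+0=304888344611713860501504000000; T_29,2=28×42373564558110787183902720000+10888869450418352160768000000=1197348677077520393310044160000; T_29,3=28×73689668464006010184007680000+42373564558110787183902720000=2105684281550279072336117760000; T_29,4=28×77226989703299075087834112000+73689668464006010184007680000=2236045380156380112643362816000
Read c(29,1) = 304888344611713860501504000000, c(29,2) = 1197348677077520393310044160000, c(29,3) = 2105684281550279072336117760000, c(29,4) = 2236045380156380112643362816000.

304888344611713860501504000000, 1197348677077520393310044160000, 2105684281550279072336117760000, 2236045380156380112643362816000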